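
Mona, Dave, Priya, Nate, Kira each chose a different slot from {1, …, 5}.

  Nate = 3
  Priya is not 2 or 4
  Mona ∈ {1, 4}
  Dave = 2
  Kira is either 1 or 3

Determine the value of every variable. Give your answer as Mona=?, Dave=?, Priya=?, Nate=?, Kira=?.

Dave has just one choice, so Dave = 2.
Nate must be 3 (only option left). Strike 3 from Priya, Kira.
That leaves Kira = 1. So Mona, Priya can't be 1.
Mona's domain is down to {4}, so Mona = 4.
Priya's domain is down to {5}, so Priya = 5.

Mona=4, Dave=2, Priya=5, Nate=3, Kira=1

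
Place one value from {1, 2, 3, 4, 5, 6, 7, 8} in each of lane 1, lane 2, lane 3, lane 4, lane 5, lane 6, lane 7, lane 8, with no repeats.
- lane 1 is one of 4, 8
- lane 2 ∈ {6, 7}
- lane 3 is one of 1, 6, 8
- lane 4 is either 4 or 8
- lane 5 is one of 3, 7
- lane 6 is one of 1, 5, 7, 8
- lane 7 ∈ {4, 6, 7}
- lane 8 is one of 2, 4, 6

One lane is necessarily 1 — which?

lane 3

The 8 variables draw from only 8 values {1, 2, 3, 4, 5, 6, 7, 8}, so each is used; only lane 8 can be 2, hence lane 8 = 2.
The 7 still-open variables draw from only 7 values {1, 3, 4, 5, 6, 7, 8}, so each is used; only lane 5 can be 3, hence lane 5 = 3.
The 6 still-open variables draw from only 6 values {1, 4, 5, 6, 7, 8}, so each is used; only lane 6 can be 5, hence lane 6 = 5.
The 5 still-open variables draw from only 5 values {1, 4, 6, 7, 8}, so each is used; only lane 3 can be 1, hence lane 3 = 1.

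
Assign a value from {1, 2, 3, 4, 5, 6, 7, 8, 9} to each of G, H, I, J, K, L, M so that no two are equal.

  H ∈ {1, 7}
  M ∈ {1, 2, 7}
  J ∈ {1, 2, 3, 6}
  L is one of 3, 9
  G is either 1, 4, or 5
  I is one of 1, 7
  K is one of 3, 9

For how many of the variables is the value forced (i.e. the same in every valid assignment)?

H and I between them cover only {1, 7} — a naked pair. Remove those values from G, J, M.
M must be 2 (only option left). So J can't be 2.
K and L between them cover only {3, 9} — a naked pair. Remove those values from J.
J has just one choice, so J = 6.
Determined: J=6, M=2. The other variables each still have more than one consistent value. That makes 2.

2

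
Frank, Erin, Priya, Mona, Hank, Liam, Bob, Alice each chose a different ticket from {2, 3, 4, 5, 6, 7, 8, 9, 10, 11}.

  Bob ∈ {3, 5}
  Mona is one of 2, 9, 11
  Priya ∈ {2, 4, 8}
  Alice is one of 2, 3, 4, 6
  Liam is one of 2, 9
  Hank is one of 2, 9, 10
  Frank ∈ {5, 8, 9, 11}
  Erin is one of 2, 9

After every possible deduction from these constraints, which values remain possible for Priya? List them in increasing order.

Erin and Liam between them cover only {2, 9} — a naked pair. Remove those values from Frank, Priya, Mona, Hank, Alice.
Mona has just one choice, so Mona = 11. Strike 11 from Frank.
Hank must be 10 (only option left).
No further eliminations apply; Priya can still be any of 4, 8.

4, 8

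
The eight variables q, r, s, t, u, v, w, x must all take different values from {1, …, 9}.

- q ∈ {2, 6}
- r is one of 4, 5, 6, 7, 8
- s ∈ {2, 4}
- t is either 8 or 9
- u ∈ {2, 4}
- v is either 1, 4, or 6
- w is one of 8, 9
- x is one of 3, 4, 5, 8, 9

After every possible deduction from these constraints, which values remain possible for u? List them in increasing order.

s and u share exactly the 2 values {2, 4}; by pigeonhole those values go to them, so strike 2, 4 from q, r, v, x.
That leaves q = 6. Remove 6 from r, v.
That leaves v = 1.
t and w between them cover only {8, 9} — a naked pair. Remove those values from r, x.
No further eliminations apply; u can still be any of 2, 4.

2, 4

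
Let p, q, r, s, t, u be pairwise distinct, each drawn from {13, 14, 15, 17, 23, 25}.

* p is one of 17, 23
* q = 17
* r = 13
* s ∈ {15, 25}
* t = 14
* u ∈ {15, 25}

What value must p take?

23

q's domain is down to {17}, so q = 17. So p can't be 17.
So p = 23.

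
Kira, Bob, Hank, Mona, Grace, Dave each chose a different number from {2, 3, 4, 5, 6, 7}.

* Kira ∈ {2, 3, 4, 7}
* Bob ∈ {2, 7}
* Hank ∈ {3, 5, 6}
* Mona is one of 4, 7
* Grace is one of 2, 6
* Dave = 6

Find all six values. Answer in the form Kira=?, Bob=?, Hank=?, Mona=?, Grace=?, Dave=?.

Kira=3, Bob=7, Hank=5, Mona=4, Grace=2, Dave=6

Dave has just one choice, so Dave = 6. Eliminate 6 elsewhere: Hank, Grace.
Grace must be 2 (only option left). Remove 2 from Kira, Bob.
That leaves Bob = 7. Eliminate 7 elsewhere: Kira, Mona.
Mona's domain is down to {4}, so Mona = 4. Strike 4 from Kira.
Kira must be 3 (only option left). So Hank can't be 3.
Hank must be 5 (only option left).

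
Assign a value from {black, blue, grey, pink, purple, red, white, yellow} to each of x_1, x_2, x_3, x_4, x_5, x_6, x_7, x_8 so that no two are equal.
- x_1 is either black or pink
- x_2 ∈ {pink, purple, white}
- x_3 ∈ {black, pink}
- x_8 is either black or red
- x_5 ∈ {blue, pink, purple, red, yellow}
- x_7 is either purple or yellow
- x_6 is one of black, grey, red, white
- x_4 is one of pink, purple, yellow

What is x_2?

white

The 8 variables draw from only 8 values {black, blue, grey, pink, purple, red, white, yellow}, so each is used; only x_5 can be blue, hence x_5 = blue.
The 7 still-open variables together cover exactly {black, grey, pink, purple, red, white, yellow} — 7 values for 7 variables — and grey appears only in x_6's list, so x_6 = grey.
The 6 still-open variables draw from only 6 values {black, pink, purple, red, white, yellow}, so each is used; only x_8 can be red, hence x_8 = red.
The 5 still-open variables draw from only 5 values {black, pink, purple, white, yellow}, so each is used; only x_2 can be white, hence x_2 = white.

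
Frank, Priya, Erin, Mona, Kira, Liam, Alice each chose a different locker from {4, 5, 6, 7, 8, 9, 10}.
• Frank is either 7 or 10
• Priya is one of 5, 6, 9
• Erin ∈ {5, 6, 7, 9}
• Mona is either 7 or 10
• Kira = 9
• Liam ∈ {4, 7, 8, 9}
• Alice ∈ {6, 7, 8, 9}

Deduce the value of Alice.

8

Kira has just one choice, so Kira = 9. So Priya, Erin, Liam, Alice can't be 9.
Among the 6 still-open variables, 4 fits only Liam (and all 6 values in {4, 5, 6, 7, 8, 10} must be used), so Liam = 4.
The 5 still-open variables together cover exactly {5, 6, 7, 8, 10} — 5 values for 5 variables — and 8 appears only in Alice's list, so Alice = 8.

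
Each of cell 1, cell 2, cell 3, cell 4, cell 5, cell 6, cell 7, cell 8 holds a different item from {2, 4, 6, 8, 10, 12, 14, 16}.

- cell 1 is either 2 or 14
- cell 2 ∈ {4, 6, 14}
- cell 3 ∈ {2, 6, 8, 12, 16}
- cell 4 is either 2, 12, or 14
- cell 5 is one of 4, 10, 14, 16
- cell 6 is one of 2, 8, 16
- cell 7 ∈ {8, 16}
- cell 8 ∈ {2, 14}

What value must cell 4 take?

12

The 8 variables draw from only 8 values {2, 4, 6, 8, 10, 12, 14, 16}, so each is used; only cell 5 can be 10, hence cell 5 = 10.
The 7 still-open variables draw from only 7 values {2, 4, 6, 8, 12, 14, 16}, so each is used; only cell 2 can be 4, hence cell 2 = 4.
The 6 still-open variables draw from only 6 values {2, 6, 8, 12, 14, 16}, so each is used; only cell 3 can be 6, hence cell 3 = 6.
Among the 5 still-open variables, 12 fits only cell 4 (and all 5 values in {2, 8, 12, 14, 16} must be used), so cell 4 = 12.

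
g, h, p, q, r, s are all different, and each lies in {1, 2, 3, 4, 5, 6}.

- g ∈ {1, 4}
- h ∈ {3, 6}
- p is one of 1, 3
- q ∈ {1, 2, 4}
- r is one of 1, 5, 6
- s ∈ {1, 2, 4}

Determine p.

The 6 variables draw from only 6 values {1, 2, 3, 4, 5, 6}, so each is used; only r can be 5, hence r = 5.
Among the 5 still-open variables, 6 fits only h (and all 5 values in {1, 2, 3, 4, 6} must be used), so h = 6.
The 4 still-open variables draw from only 4 values {1, 2, 3, 4}, so each is used; only p can be 3, hence p = 3.

3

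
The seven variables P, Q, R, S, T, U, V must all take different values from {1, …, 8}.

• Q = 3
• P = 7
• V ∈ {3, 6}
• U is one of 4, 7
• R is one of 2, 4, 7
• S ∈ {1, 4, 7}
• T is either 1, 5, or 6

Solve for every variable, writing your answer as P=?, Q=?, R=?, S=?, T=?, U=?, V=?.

P has just one choice, so P = 7. Eliminate 7 elsewhere: R, S, U.
Q's domain is down to {3}, so Q = 3. Eliminate 3 elsewhere: V.
That leaves U = 4. Strike 4 from R, S.
V has just one choice, so V = 6. Remove 6 from T.
R has just one choice, so R = 2.
S must be 1 (only option left). Eliminate 1 elsewhere: T.
T must be 5 (only option left).

P=7, Q=3, R=2, S=1, T=5, U=4, V=6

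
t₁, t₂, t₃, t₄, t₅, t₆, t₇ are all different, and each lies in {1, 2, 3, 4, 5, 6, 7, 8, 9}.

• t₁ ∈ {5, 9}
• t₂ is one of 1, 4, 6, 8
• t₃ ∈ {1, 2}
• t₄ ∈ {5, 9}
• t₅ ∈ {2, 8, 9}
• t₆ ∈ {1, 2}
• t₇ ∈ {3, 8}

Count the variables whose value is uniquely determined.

2

t₁ and t₄ share exactly the 2 values {5, 9}; by pigeonhole those values go to them, so strike 5, 9 from t₅.
t₃ and t₆ between them cover only {1, 2} — a naked pair. Remove those values from t₂, t₅.
t₅ has just one choice, so t₅ = 8. Remove 8 from t₂, t₇.
t₇ has just one choice, so t₇ = 3.
Determined: t₅=8, t₇=3. The other variables each still have more than one consistent value. That makes 2.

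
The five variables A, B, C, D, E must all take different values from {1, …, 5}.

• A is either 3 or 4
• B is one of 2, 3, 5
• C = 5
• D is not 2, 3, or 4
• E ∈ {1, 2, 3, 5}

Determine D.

C has just one choice, so C = 5. Remove 5 from B, D, E.
So D = 1.

1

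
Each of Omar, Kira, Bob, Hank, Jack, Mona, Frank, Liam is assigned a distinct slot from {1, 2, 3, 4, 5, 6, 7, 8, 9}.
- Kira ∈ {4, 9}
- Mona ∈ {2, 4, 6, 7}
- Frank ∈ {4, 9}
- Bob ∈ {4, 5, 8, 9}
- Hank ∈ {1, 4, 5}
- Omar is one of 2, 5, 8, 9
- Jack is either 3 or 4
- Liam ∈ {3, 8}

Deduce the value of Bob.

5

The 2 variables Kira and Frank are confined to {4, 9}, which locks those values in; drop them from Omar, Bob, Hank, Jack, Mona.
Jack must be 3 (only option left). Strike 3 from Liam.
Liam must be 8 (only option left). Eliminate 8 elsewhere: Omar, Bob.
So Bob = 5.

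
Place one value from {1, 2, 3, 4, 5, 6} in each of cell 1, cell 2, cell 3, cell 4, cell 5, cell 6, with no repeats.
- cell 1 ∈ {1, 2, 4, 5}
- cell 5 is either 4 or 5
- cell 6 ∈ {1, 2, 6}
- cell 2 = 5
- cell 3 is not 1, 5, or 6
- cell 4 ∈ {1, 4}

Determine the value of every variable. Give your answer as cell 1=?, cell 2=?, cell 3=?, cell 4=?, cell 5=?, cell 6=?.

cell 1=2, cell 2=5, cell 3=3, cell 4=1, cell 5=4, cell 6=6

cell 2 must be 5 (only option left). Remove 5 from cell 1, cell 5.
cell 5 has just one choice, so cell 5 = 4. So cell 1, cell 3, cell 4 can't be 4.
cell 4 has just one choice, so cell 4 = 1. Eliminate 1 elsewhere: cell 1, cell 6.
cell 1 must be 2 (only option left). Eliminate 2 elsewhere: cell 3, cell 6.
cell 3's domain is down to {3}, so cell 3 = 3.
cell 6 must be 6 (only option left).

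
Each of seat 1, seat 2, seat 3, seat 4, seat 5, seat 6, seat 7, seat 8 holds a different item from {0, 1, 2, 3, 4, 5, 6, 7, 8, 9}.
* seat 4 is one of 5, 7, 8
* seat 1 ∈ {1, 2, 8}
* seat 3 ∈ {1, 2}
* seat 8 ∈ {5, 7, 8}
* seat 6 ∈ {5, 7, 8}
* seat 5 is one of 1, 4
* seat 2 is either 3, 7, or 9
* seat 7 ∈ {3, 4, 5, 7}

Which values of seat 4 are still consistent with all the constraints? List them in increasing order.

5, 7, 8

The 8 variables draw from only 8 values {1, 2, 3, 4, 5, 7, 8, 9}, so each is used; only seat 2 can be 9, hence seat 2 = 9.
The 7 still-open variables together cover exactly {1, 2, 3, 4, 5, 7, 8} — 7 values for 7 variables — and 3 appears only in seat 7's list, so seat 7 = 3.
The 6 still-open variables together cover exactly {1, 2, 4, 5, 7, 8} — 6 values for 6 variables — and 4 appears only in seat 5's list, so seat 5 = 4.
seat 4, seat 6, seat 8 share exactly the 3 values {5, 7, 8}; by pigeonhole those values go to them, so strike 5, 7, 8 from seat 1.
No further eliminations apply; seat 4 can still be any of 5, 7, 8.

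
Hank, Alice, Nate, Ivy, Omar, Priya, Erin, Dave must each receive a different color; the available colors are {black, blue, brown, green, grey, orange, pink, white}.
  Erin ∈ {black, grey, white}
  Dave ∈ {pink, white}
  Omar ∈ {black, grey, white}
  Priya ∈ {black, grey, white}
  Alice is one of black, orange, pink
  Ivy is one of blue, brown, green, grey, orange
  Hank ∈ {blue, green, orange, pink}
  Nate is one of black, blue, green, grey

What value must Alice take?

The 8 variables together cover exactly {black, blue, brown, green, grey, orange, pink, white} — 8 values for 8 variables — and brown appears only in Ivy's list, so Ivy = brown.
Omar, Priya, Erin share exactly the 3 values {black, grey, white}; by pigeonhole those values go to them, so strike black, grey, white from Alice, Nate, Dave.
That leaves Dave = pink. So Hank, Alice can't be pink.
So Alice = orange.

orange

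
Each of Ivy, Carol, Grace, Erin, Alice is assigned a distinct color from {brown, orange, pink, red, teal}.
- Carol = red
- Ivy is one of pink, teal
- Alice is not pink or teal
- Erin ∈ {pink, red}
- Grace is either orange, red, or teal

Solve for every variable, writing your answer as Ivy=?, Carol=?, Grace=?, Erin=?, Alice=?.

Carol has just one choice, so Carol = red. So Grace, Erin, Alice can't be red.
That leaves Erin = pink. Strike pink from Ivy.
Ivy has just one choice, so Ivy = teal. Strike teal from Grace.
Grace's domain is down to {orange}, so Grace = orange. Remove orange from Alice.
That leaves Alice = brown.

Ivy=teal, Carol=red, Grace=orange, Erin=pink, Alice=brown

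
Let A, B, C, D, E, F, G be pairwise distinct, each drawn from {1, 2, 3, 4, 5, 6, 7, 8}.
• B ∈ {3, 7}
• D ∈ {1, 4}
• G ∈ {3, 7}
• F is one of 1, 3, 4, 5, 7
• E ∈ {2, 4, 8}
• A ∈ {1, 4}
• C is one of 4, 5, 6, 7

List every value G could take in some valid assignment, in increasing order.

A and D between them cover only {1, 4} — a naked pair. Remove those values from C, E, F.
The 2 variables B and G are confined to {3, 7}, which locks those values in; drop them from C, F.
That leaves F = 5. Remove 5 from C.
C has just one choice, so C = 6.
No further eliminations apply; G can still be any of 3, 7.

3, 7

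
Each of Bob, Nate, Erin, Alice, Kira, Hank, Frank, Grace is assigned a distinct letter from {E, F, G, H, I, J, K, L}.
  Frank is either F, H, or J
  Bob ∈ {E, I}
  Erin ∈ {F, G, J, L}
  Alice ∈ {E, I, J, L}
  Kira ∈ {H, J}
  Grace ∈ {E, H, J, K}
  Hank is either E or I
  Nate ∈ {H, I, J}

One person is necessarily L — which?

Among the 8 variables, G fits only Erin (and all 8 values in {E, F, G, H, I, J, K, L} must be used), so Erin = G.
Among the 7 still-open variables, F fits only Frank (and all 7 values in {E, F, H, I, J, K, L} must be used), so Frank = F.
The 6 still-open variables draw from only 6 values {E, H, I, J, K, L}, so each is used; only Grace can be K, hence Grace = K.
The 5 still-open variables draw from only 5 values {E, H, I, J, L}, so each is used; only Alice can be L, hence Alice = L.

Alice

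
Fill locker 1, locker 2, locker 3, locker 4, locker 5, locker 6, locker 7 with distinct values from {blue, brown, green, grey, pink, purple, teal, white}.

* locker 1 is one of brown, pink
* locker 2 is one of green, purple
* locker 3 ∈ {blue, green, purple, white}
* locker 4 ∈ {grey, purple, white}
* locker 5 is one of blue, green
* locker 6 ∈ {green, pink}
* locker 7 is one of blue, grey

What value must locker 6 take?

pink

The 7 variables together cover exactly {blue, brown, green, grey, pink, purple, white} — 7 values for 7 variables — and brown appears only in locker 1's list, so locker 1 = brown.
The 6 still-open variables draw from only 6 values {blue, green, grey, pink, purple, white}, so each is used; only locker 6 can be pink, hence locker 6 = pink.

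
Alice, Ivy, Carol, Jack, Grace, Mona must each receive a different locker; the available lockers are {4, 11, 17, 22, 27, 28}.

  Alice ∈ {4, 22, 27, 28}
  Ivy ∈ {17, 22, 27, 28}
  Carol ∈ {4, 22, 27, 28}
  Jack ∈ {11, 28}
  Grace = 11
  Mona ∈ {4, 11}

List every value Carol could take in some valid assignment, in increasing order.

Grace has just one choice, so Grace = 11. Remove 11 from Jack, Mona.
That leaves Mona = 4. Eliminate 4 elsewhere: Alice, Carol.
Jack must be 28 (only option left). Remove 28 from Alice, Ivy, Carol.
The 3 still-open variables together cover exactly {17, 22, 27} — 3 values for 3 variables — and 17 appears only in Ivy's list, so Ivy = 17.
No further eliminations apply; Carol can still be any of 22, 27.

22, 27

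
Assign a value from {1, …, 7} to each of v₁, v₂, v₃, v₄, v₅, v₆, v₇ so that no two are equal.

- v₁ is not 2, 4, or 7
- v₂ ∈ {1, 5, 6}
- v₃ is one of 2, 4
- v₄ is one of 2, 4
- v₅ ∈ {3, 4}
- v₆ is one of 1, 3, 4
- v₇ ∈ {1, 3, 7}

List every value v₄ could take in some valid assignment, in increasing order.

The 7 variables together cover exactly {1, 2, 3, 4, 5, 6, 7} — 7 values for 7 variables — and 7 appears only in v₇'s list, so v₇ = 7.
The 2 variables v₃ and v₄ are confined to {2, 4}, which locks those values in; drop them from v₅, v₆.
v₅ has just one choice, so v₅ = 3. So v₁, v₆ can't be 3.
v₆ must be 1 (only option left). So v₁, v₂ can't be 1.
No further eliminations apply; v₄ can still be any of 2, 4.

2, 4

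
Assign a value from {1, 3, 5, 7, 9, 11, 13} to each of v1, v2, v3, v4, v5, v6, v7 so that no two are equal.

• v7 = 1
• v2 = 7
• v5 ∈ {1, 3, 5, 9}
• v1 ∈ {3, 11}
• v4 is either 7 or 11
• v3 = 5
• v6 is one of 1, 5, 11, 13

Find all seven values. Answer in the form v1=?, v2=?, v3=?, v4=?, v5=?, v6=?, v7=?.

v2 must be 7 (only option left). So v4 can't be 7.
v3 has just one choice, so v3 = 5. Eliminate 5 elsewhere: v5, v6.
v4 must be 11 (only option left). So v1, v6 can't be 11.
That leaves v7 = 1. So v5, v6 can't be 1.
v1's domain is down to {3}, so v1 = 3. Strike 3 from v5.
v5's domain is down to {9}, so v5 = 9.
That leaves v6 = 13.

v1=3, v2=7, v3=5, v4=11, v5=9, v6=13, v7=1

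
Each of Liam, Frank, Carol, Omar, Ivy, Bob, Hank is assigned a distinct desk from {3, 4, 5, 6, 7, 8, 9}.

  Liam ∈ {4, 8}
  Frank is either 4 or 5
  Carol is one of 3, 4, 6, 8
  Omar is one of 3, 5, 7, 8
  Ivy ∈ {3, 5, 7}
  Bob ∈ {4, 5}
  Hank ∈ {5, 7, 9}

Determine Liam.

The 7 variables together cover exactly {3, 4, 5, 6, 7, 8, 9} — 7 values for 7 variables — and 6 appears only in Carol's list, so Carol = 6.
The 6 still-open variables together cover exactly {3, 4, 5, 7, 8, 9} — 6 values for 6 variables — and 9 appears only in Hank's list, so Hank = 9.
Frank and Bob between them cover only {4, 5} — a naked pair. Remove those values from Liam, Omar, Ivy.
So Liam = 8.

8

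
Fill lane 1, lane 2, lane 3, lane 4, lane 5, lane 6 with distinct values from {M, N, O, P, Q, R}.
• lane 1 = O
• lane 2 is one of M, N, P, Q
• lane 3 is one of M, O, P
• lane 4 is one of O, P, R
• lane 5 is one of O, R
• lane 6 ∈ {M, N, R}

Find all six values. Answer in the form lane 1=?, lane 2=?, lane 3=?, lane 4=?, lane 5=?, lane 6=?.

lane 1 has just one choice, so lane 1 = O. Remove O from lane 3, lane 4, lane 5.
lane 5's domain is down to {R}, so lane 5 = R. So lane 4, lane 6 can't be R.
lane 4 must be P (only option left). Strike P from lane 2, lane 3.
lane 3 has just one choice, so lane 3 = M. Strike M from lane 2, lane 6.
lane 6 has just one choice, so lane 6 = N. Strike N from lane 2.
lane 2 must be Q (only option left).

lane 1=O, lane 2=Q, lane 3=M, lane 4=P, lane 5=R, lane 6=N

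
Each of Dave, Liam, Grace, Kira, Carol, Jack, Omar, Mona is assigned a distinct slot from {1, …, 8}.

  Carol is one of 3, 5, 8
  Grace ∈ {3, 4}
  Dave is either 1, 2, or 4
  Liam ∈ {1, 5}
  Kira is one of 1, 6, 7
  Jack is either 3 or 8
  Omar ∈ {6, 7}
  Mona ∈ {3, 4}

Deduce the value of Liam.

The 8 variables together cover exactly {1, 2, 3, 4, 5, 6, 7, 8} — 8 values for 8 variables — and 2 appears only in Dave's list, so Dave = 2.
Grace and Mona between them cover only {3, 4} — a naked pair. Remove those values from Carol, Jack.
Jack must be 8 (only option left). Remove 8 from Carol.
That leaves Carol = 5. So Liam can't be 5.
So Liam = 1.

1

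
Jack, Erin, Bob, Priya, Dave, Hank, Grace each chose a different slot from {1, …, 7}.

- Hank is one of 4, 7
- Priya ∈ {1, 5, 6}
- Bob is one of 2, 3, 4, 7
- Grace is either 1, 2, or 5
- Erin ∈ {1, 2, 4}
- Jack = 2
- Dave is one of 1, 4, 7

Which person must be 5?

Grace

Jack's domain is down to {2}, so Jack = 2. Strike 2 from Erin, Bob, Grace.
The 6 still-open variables together cover exactly {1, 3, 4, 5, 6, 7} — 6 values for 6 variables — and 3 appears only in Bob's list, so Bob = 3.
The 5 still-open variables together cover exactly {1, 4, 5, 6, 7} — 5 values for 5 variables — and 6 appears only in Priya's list, so Priya = 6.
The 4 still-open variables draw from only 4 values {1, 4, 5, 7}, so each is used; only Grace can be 5, hence Grace = 5.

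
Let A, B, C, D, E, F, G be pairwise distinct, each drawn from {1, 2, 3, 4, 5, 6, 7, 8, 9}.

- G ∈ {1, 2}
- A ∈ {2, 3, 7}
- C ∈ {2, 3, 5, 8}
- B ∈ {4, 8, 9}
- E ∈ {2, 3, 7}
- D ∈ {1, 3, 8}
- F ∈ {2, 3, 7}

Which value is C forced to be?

A, E, F share exactly the 3 values {2, 3, 7}; by pigeonhole those values go to them, so strike 2, 3, 7 from C, D, G.
G's domain is down to {1}, so G = 1. Remove 1 from D.
D must be 8 (only option left). Remove 8 from B, C.
So C = 5.

5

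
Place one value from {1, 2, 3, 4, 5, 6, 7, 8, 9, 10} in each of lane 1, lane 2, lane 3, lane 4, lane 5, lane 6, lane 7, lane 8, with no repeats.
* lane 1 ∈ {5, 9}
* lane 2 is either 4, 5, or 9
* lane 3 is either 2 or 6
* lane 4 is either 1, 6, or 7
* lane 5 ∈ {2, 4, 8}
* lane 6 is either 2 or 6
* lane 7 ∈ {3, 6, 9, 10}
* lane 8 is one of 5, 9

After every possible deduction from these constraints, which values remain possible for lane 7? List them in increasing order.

3, 10

lane 1 and lane 8 between them cover only {5, 9} — a naked pair. Remove those values from lane 2, lane 7.
That leaves lane 2 = 4. Strike 4 from lane 5.
lane 3 and lane 6 between them cover only {2, 6} — a naked pair. Remove those values from lane 4, lane 5, lane 7.
lane 5 must be 8 (only option left).
No further eliminations apply; lane 7 can still be any of 3, 10.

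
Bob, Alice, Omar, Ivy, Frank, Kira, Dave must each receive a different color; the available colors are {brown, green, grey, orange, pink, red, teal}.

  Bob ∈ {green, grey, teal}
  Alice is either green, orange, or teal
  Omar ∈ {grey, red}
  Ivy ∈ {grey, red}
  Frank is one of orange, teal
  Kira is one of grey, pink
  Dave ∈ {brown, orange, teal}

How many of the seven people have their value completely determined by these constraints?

The 7 variables together cover exactly {brown, green, grey, orange, pink, red, teal} — 7 values for 7 variables — and brown appears only in Dave's list, so Dave = brown.
The 6 still-open variables draw from only 6 values {green, grey, orange, pink, red, teal}, so each is used; only Kira can be pink, hence Kira = pink.
Omar and Ivy between them cover only {grey, red} — a naked pair. Remove those values from Bob.
Determined: Kira=pink, Dave=brown. The other people each still have more than one consistent value. That makes 2.

2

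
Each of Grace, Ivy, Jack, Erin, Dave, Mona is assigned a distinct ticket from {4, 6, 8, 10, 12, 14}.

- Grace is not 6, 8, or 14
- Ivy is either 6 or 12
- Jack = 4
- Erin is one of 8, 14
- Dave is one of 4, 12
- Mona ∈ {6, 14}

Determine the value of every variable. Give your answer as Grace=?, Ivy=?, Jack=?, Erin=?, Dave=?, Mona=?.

Grace=10, Ivy=6, Jack=4, Erin=8, Dave=12, Mona=14

Jack has just one choice, so Jack = 4. Eliminate 4 elsewhere: Grace, Dave.
Dave's domain is down to {12}, so Dave = 12. Strike 12 from Grace, Ivy.
Grace's domain is down to {10}, so Grace = 10.
That leaves Ivy = 6. Strike 6 from Mona.
Mona's domain is down to {14}, so Mona = 14. So Erin can't be 14.
That leaves Erin = 8.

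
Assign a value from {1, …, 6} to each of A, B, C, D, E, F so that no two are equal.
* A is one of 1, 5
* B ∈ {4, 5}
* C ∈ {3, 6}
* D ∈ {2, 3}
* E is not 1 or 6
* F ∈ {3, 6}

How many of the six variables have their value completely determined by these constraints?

2

The 6 variables draw from only 6 values {1, 2, 3, 4, 5, 6}, so each is used; only A can be 1, hence A = 1.
The 2 variables C and F are confined to {3, 6}, which locks those values in; drop them from D, E.
That leaves D = 2. So E can't be 2.
Determined: A=1, D=2. The other variables each still have more than one consistent value. That makes 2.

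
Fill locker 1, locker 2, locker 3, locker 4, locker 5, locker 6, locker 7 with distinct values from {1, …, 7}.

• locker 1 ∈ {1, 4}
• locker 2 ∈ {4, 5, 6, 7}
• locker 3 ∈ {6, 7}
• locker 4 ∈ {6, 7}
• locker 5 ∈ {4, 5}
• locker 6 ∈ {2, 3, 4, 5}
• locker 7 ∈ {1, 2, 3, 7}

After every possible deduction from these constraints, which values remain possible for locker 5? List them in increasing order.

4, 5

locker 3 and locker 4 between them cover only {6, 7} — a naked pair. Remove those values from locker 2, locker 7.
locker 2 and locker 5 between them cover only {4, 5} — a naked pair. Remove those values from locker 1, locker 6.
locker 1's domain is down to {1}, so locker 1 = 1. Eliminate 1 elsewhere: locker 7.
No further eliminations apply; locker 5 can still be any of 4, 5.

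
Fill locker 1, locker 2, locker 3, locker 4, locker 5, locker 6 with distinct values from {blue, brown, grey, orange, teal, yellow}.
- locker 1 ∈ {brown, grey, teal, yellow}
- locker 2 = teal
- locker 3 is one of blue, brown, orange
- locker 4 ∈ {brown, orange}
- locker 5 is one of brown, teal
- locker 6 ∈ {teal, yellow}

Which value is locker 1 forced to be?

locker 2 has just one choice, so locker 2 = teal. Eliminate teal elsewhere: locker 1, locker 5, locker 6.
locker 5's domain is down to {brown}, so locker 5 = brown. Eliminate brown elsewhere: locker 1, locker 3, locker 4.
locker 6's domain is down to {yellow}, so locker 6 = yellow. Strike yellow from locker 1.
So locker 1 = grey.

grey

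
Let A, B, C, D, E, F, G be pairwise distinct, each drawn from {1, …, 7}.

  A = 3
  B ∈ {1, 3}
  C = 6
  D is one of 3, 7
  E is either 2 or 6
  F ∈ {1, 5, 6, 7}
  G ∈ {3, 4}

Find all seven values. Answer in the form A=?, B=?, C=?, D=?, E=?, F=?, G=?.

A must be 3 (only option left). Eliminate 3 elsewhere: B, D, G.
B has just one choice, so B = 1. Eliminate 1 elsewhere: F.
C has just one choice, so C = 6. Eliminate 6 elsewhere: E, F.
D must be 7 (only option left). Strike 7 from F.
E has just one choice, so E = 2.
F's domain is down to {5}, so F = 5.
G must be 4 (only option left).

A=3, B=1, C=6, D=7, E=2, F=5, G=4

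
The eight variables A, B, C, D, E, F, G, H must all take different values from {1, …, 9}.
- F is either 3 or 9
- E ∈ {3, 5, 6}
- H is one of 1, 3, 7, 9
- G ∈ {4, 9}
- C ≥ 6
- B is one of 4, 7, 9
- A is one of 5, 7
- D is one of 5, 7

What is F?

The 8 variables draw from only 8 values {1, 3, 4, 5, 6, 7, 8, 9}, so each is used; only H can be 1, hence H = 1.
The 7 still-open variables draw from only 7 values {3, 4, 5, 6, 7, 8, 9}, so each is used; only C can be 8, hence C = 8.
The 6 still-open variables draw from only 6 values {3, 4, 5, 6, 7, 9}, so each is used; only E can be 6, hence E = 6.
The 5 still-open variables draw from only 5 values {3, 4, 5, 7, 9}, so each is used; only F can be 3, hence F = 3.

3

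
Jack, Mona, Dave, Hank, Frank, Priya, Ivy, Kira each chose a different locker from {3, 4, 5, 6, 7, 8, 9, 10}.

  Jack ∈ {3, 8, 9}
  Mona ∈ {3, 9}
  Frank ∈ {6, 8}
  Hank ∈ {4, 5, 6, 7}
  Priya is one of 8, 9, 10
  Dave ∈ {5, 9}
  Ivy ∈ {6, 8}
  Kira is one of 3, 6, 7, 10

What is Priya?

The 8 variables draw from only 8 values {3, 4, 5, 6, 7, 8, 9, 10}, so each is used; only Hank can be 4, hence Hank = 4.
The 7 still-open variables draw from only 7 values {3, 5, 6, 7, 8, 9, 10}, so each is used; only Dave can be 5, hence Dave = 5.
Among the 6 still-open variables, 7 fits only Kira (and all 6 values in {3, 6, 7, 8, 9, 10} must be used), so Kira = 7.
The 5 still-open variables together cover exactly {3, 6, 8, 9, 10} — 5 values for 5 variables — and 10 appears only in Priya's list, so Priya = 10.

10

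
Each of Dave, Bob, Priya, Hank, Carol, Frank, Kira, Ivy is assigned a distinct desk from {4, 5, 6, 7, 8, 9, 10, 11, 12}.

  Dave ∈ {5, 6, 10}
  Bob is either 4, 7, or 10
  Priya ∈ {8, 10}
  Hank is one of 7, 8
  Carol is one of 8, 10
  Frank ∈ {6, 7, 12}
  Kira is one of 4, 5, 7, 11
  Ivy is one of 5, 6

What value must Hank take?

Among the 8 variables, 11 fits only Kira (and all 8 values in {4, 5, 6, 7, 8, 10, 11, 12} must be used), so Kira = 11.
Among the 7 still-open variables, 4 fits only Bob (and all 7 values in {4, 5, 6, 7, 8, 10, 12} must be used), so Bob = 4.
The 6 still-open variables draw from only 6 values {5, 6, 7, 8, 10, 12}, so each is used; only Frank can be 12, hence Frank = 12.
The 5 still-open variables draw from only 5 values {5, 6, 7, 8, 10}, so each is used; only Hank can be 7, hence Hank = 7.

7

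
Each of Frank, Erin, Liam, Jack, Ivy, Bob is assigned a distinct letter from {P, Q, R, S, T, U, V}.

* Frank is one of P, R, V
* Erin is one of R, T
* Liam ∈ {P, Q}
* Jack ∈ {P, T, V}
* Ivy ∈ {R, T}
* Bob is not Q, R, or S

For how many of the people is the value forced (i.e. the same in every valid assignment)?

2

The 6 variables together cover exactly {P, Q, R, T, U, V} — 6 values for 6 variables — and Q appears only in Liam's list, so Liam = Q.
The 5 still-open variables together cover exactly {P, R, T, U, V} — 5 values for 5 variables — and U appears only in Bob's list, so Bob = U.
The 2 variables Erin and Ivy are confined to {R, T}, which locks those values in; drop them from Frank, Jack.
Determined: Liam=Q, Bob=U. The other people each still have more than one consistent value. That makes 2.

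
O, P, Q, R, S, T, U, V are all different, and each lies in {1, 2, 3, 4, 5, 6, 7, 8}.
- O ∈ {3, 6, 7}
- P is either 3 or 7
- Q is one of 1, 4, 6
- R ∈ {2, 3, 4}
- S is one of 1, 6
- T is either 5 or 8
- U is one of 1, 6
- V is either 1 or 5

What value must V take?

Among the 8 variables, 2 fits only R (and all 8 values in {1, 2, 3, 4, 5, 6, 7, 8} must be used), so R = 2.
The 7 still-open variables together cover exactly {1, 3, 4, 5, 6, 7, 8} — 7 values for 7 variables — and 4 appears only in Q's list, so Q = 4.
The 6 still-open variables together cover exactly {1, 3, 5, 6, 7, 8} — 6 values for 6 variables — and 8 appears only in T's list, so T = 8.
The 5 still-open variables draw from only 5 values {1, 3, 5, 6, 7}, so each is used; only V can be 5, hence V = 5.

5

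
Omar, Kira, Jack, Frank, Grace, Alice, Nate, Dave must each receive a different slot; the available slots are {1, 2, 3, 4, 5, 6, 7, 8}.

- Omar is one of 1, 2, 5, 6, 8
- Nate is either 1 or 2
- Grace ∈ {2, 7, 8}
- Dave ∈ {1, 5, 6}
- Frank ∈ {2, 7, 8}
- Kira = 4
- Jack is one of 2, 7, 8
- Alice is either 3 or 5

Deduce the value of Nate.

1

Kira's domain is down to {4}, so Kira = 4.
The 7 still-open variables draw from only 7 values {1, 2, 3, 5, 6, 7, 8}, so each is used; only Alice can be 3, hence Alice = 3.
The 3 variables Jack, Frank, Grace are confined to {2, 7, 8}, which locks those values in; drop them from Omar, Nate.
So Nate = 1.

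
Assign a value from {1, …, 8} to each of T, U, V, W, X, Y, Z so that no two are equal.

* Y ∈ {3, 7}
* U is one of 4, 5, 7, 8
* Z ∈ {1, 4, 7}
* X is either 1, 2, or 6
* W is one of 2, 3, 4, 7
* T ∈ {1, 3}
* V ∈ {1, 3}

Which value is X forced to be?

6

The 2 variables T and V are confined to {1, 3}, which locks those values in; drop them from W, X, Y, Z.
That leaves Y = 7. Strike 7 from U, W, Z.
Z must be 4 (only option left). Eliminate 4 elsewhere: U, W.
W has just one choice, so W = 2. Strike 2 from X.
So X = 6.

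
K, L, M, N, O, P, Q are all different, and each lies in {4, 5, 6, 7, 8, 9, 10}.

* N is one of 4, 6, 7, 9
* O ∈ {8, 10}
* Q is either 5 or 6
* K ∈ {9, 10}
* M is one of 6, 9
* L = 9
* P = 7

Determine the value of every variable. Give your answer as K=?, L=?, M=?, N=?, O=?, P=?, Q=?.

L must be 9 (only option left). Strike 9 from K, M, N.
M's domain is down to {6}, so M = 6. Remove 6 from N, Q.
P's domain is down to {7}, so P = 7. Strike 7 from N.
Q has just one choice, so Q = 5.
That leaves K = 10. Eliminate 10 elsewhere: O.
N has just one choice, so N = 4.
O's domain is down to {8}, so O = 8.

K=10, L=9, M=6, N=4, O=8, P=7, Q=5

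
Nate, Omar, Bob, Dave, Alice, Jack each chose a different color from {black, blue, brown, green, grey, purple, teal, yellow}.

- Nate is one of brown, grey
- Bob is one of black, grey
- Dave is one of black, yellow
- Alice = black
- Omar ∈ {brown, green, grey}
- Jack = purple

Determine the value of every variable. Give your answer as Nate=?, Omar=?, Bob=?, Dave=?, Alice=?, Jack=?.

Nate=brown, Omar=green, Bob=grey, Dave=yellow, Alice=black, Jack=purple

Alice must be black (only option left). Remove black from Bob, Dave.
Jack has just one choice, so Jack = purple.
Bob has just one choice, so Bob = grey. Remove grey from Nate, Omar.
Dave has just one choice, so Dave = yellow.
Nate must be brown (only option left). Eliminate brown elsewhere: Omar.
Omar has just one choice, so Omar = green.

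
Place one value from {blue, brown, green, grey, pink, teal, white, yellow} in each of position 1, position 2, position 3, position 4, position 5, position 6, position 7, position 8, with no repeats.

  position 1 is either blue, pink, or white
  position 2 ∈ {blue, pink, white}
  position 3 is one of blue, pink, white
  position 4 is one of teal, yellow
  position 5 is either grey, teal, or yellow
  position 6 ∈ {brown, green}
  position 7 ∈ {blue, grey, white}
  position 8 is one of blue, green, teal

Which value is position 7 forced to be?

grey

The 8 variables draw from only 8 values {blue, brown, green, grey, pink, teal, white, yellow}, so each is used; only position 6 can be brown, hence position 6 = brown.
The 7 still-open variables together cover exactly {blue, green, grey, pink, teal, white, yellow} — 7 values for 7 variables — and green appears only in position 8's list, so position 8 = green.
position 1, position 2, position 3 between them cover only {blue, pink, white} — a naked triple. Remove those values from position 7.
So position 7 = grey.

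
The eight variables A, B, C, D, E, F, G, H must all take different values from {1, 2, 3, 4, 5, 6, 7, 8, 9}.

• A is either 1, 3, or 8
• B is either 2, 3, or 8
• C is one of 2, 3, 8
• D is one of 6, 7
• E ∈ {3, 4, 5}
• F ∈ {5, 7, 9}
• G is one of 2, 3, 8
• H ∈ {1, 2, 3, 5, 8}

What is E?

4

The 3 variables B, C, G are confined to {2, 3, 8}, which locks those values in; drop them from A, E, H.
A's domain is down to {1}, so A = 1. So H can't be 1.
H's domain is down to {5}, so H = 5. Remove 5 from E, F.
So E = 4.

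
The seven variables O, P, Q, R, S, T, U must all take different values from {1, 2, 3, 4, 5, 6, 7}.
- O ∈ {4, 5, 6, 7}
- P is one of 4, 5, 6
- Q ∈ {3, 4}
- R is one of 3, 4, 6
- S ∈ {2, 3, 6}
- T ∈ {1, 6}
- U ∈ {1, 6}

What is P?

5

Among the 7 variables, 2 fits only S (and all 7 values in {1, 2, 3, 4, 5, 6, 7} must be used), so S = 2.
Among the 6 still-open variables, 7 fits only O (and all 6 values in {1, 3, 4, 5, 6, 7} must be used), so O = 7.
The 5 still-open variables draw from only 5 values {1, 3, 4, 5, 6}, so each is used; only P can be 5, hence P = 5.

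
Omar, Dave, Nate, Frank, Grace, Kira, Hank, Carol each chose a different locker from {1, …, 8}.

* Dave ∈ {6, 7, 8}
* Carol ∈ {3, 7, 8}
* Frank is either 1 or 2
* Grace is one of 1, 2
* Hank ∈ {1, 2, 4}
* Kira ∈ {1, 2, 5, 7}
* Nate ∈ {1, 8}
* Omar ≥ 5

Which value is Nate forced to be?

The 8 variables draw from only 8 values {1, 2, 3, 4, 5, 6, 7, 8}, so each is used; only Carol can be 3, hence Carol = 3.
The 7 still-open variables draw from only 7 values {1, 2, 4, 5, 6, 7, 8}, so each is used; only Hank can be 4, hence Hank = 4.
Frank and Grace share exactly the 2 values {1, 2}; by pigeonhole those values go to them, so strike 1, 2 from Nate, Kira.
So Nate = 8.

8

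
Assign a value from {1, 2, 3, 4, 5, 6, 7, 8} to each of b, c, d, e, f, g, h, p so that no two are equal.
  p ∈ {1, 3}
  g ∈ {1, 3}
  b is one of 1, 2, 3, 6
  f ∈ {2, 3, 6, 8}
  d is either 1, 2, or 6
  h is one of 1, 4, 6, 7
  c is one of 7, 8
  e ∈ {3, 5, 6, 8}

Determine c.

The 8 variables draw from only 8 values {1, 2, 3, 4, 5, 6, 7, 8}, so each is used; only h can be 4, hence h = 4.
The 7 still-open variables together cover exactly {1, 2, 3, 5, 6, 7, 8} — 7 values for 7 variables — and 5 appears only in e's list, so e = 5.
The 6 still-open variables together cover exactly {1, 2, 3, 6, 7, 8} — 6 values for 6 variables — and 7 appears only in c's list, so c = 7.

7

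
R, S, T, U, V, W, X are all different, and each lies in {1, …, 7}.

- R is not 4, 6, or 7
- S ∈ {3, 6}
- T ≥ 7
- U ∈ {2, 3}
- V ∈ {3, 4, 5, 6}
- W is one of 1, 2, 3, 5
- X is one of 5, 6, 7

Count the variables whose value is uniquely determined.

2

T's domain is down to {7}, so T = 7. Eliminate 7 elsewhere: X.
Among the 6 still-open variables, 4 fits only V (and all 6 values in {1, 2, 3, 4, 5, 6} must be used), so V = 4.
Determined: T=7, V=4. The other variables each still have more than one consistent value. That makes 2.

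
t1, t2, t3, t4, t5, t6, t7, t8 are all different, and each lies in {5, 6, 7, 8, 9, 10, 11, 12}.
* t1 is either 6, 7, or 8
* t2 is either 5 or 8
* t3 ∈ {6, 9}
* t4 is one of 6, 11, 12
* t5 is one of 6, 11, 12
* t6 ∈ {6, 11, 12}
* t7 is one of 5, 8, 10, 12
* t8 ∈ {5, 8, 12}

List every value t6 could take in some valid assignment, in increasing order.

The 8 variables draw from only 8 values {5, 6, 7, 8, 9, 10, 11, 12}, so each is used; only t1 can be 7, hence t1 = 7.
The 7 still-open variables draw from only 7 values {5, 6, 8, 9, 10, 11, 12}, so each is used; only t3 can be 9, hence t3 = 9.
Among the 6 still-open variables, 10 fits only t7 (and all 6 values in {5, 6, 8, 10, 11, 12} must be used), so t7 = 10.
t4, t5, t6 between them cover only {6, 11, 12} — a naked triple. Remove those values from t8.
No further eliminations apply; t6 can still be any of 6, 11, 12.

6, 11, 12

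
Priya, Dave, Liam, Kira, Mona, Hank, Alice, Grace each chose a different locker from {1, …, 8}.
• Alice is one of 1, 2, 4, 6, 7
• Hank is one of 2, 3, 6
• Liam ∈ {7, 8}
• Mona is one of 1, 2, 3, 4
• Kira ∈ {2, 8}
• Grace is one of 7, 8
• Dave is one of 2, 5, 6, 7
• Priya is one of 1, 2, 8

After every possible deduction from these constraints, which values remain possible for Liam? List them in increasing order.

Among the 8 variables, 5 fits only Dave (and all 8 values in {1, 2, 3, 4, 5, 6, 7, 8} must be used), so Dave = 5.
Liam and Grace between them cover only {7, 8} — a naked pair. Remove those values from Priya, Kira, Alice.
Kira has just one choice, so Kira = 2. So Priya, Mona, Hank, Alice can't be 2.
Priya must be 1 (only option left). Strike 1 from Mona, Alice.
No further eliminations apply; Liam can still be any of 7, 8.

7, 8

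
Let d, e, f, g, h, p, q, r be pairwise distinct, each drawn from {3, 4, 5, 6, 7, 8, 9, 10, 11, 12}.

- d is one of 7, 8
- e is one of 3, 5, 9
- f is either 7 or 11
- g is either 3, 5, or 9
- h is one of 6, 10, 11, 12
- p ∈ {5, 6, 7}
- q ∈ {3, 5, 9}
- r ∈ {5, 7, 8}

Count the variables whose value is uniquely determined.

e, g, q between them cover only {3, 5, 9} — a naked triple. Remove those values from p, r.
d and r share exactly the 2 values {7, 8}; by pigeonhole those values go to them, so strike 7, 8 from f, p.
f has just one choice, so f = 11. Remove 11 from h.
p has just one choice, so p = 6. So h can't be 6.
Determined: f=11, p=6. The other variables each still have more than one consistent value. That makes 2.

2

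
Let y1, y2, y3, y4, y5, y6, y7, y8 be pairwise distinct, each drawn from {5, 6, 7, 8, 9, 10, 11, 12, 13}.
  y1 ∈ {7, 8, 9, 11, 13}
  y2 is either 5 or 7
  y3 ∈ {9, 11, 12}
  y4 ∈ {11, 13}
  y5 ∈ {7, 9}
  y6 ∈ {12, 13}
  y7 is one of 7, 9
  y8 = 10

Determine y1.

8

y8's domain is down to {10}, so y8 = 10.
The 7 still-open variables together cover exactly {5, 7, 8, 9, 11, 12, 13} — 7 values for 7 variables — and 5 appears only in y2's list, so y2 = 5.
Among the 6 still-open variables, 8 fits only y1 (and all 6 values in {7, 8, 9, 11, 12, 13} must be used), so y1 = 8.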